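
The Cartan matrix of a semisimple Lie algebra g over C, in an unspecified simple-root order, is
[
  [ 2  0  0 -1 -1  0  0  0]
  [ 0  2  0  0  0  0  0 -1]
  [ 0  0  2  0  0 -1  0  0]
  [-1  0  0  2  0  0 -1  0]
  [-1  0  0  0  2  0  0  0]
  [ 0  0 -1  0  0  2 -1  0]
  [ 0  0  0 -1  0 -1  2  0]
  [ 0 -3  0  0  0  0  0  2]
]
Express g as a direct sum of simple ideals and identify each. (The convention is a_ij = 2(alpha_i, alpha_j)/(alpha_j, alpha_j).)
The diagram associated to this matrix has two connected components: the simple roots {alpha_1, alpha_3, alpha_4, alpha_5, alpha_6, alpha_7} form a chain of 6 nodes with single edges (A_6), and {alpha_2, alpha_8} form two nodes joined by a triple edge (G_2). A semisimple Lie algebra decomposes uniquely as the direct sum of simple ideals, one per connected component of its Dynkin diagram, so g ≅ A_6 ⊕ G_2 (dimension 48 + 14 = 62).

type A_6 ⊕ type G_2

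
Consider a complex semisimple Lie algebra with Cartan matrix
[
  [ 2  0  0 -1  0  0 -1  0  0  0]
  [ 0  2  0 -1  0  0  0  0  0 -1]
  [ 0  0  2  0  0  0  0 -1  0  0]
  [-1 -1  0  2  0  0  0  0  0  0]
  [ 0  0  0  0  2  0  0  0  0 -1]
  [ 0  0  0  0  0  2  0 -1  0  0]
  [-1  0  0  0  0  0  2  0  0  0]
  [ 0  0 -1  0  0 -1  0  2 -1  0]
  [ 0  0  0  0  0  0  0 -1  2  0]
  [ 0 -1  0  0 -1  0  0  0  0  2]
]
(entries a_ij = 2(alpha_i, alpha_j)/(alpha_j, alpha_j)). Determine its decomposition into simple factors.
The diagram associated to this matrix has two connected components: the simple roots {alpha_1, alpha_2, alpha_4, alpha_5, alpha_7, alpha_10} form a chain of 6 nodes with single edges (A_6), and {alpha_3, alpha_6, alpha_8, alpha_9} form a chain of 2 nodes with a fork of two nodes at one end (D_4). A semisimple Lie algebra decomposes uniquely as the direct sum of simple ideals, one per connected component of its Dynkin diagram, so g ≅ A_6 ⊕ D_4 (dimension 48 + 28 = 76).

A_6 (sl(7)) ⊕ D_4 (so(8))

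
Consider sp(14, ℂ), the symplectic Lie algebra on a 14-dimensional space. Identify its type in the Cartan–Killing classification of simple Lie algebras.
This is sp(14), which has dimension 14(14+1)/2 = 105 and rank 14/2 = 7. In the classification of classical Lie algebras, the symplectic algebra sp(2n) has type C_n; here n = 7, so the Dynkin diagram is a chain of 7 nodes with a double edge at one end; the terminal node there is the unique long simple root (C_7). Hence the type is C_7.

C_7 (sp(14))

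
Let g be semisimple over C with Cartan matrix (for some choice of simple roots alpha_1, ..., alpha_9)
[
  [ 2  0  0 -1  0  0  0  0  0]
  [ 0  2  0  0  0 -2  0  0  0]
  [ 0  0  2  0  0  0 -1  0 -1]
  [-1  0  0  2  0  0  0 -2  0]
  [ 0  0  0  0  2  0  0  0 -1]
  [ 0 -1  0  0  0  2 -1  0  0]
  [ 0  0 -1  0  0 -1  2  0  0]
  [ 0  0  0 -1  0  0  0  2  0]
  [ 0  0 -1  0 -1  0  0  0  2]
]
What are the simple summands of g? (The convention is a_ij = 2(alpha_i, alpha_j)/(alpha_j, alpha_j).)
The diagram associated to this matrix has two connected components: the simple roots {alpha_1, alpha_4, alpha_8} form a chain of 3 nodes with a double edge at one end; the terminal node there is the unique short simple root (B_3), and {alpha_2, alpha_3, alpha_5, alpha_6, alpha_7, alpha_9} form a chain of 6 nodes with a double edge at one end; the terminal node there is the unique long simple root (C_6). A semisimple Lie algebra decomposes uniquely as the direct sum of simple ideals, one per connected component of its Dynkin diagram, so g ≅ B_3 ⊕ C_6 (dimension 21 + 78 = 99).

type B_3 + type C_6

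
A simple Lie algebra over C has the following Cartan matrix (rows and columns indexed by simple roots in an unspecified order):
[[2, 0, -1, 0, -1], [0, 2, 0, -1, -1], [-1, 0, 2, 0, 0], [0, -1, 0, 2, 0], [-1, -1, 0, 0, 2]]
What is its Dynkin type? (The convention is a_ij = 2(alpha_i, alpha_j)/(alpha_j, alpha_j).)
A_5

The matrix has rank 5 with 2's on the diagonal. Reading the off-diagonal entries as Dynkin edges (a single edge where a_ij = a_ji = -1; a double or triple edge where a_ij * a_ji = 2 or 3), the diagram is a chain of 5 nodes with single edges (A_5). One simple-root ordering that puts it in standard form is (alpha_4, alpha_2, alpha_5, alpha_1, alpha_3). So the algebra is type A_5, i.e. sl(6).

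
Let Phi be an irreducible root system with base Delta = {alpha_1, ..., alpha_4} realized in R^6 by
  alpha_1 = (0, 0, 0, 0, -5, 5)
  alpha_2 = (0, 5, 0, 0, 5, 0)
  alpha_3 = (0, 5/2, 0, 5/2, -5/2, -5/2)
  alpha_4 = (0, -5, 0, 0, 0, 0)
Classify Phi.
Compute the Cartan integers a_ij = 2(alpha_i, alpha_j)/(alpha_j, alpha_j); the resulting 4x4 Cartan matrix is
[[2, -1, 0, 0], [-1, 2, 0, -2], [0, 0, 2, -1], [0, -1, -1, 2]].
The roots have two lengths (squared-length ratio 2:1); the short ones are alpha_{3,4}. The associated Dynkin diagram is a chain of 4 nodes with a double edge between the middle two (F_4), so the type is F_4.

F_4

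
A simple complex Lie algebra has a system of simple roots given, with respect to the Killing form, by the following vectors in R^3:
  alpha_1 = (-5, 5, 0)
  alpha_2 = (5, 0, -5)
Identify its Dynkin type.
Compute the Cartan integers a_ij = 2(alpha_i, alpha_j)/(alpha_j, alpha_j); the resulting 2x2 Cartan matrix is
[[2, -1], [-1, 2]].
All simple roots have the same length, so the diagram is simply laced. The associated Dynkin diagram is a chain of 2 nodes with single edges (A_2), so the type is A_2 (the algebra sl(3)).

A_2 (sl(3))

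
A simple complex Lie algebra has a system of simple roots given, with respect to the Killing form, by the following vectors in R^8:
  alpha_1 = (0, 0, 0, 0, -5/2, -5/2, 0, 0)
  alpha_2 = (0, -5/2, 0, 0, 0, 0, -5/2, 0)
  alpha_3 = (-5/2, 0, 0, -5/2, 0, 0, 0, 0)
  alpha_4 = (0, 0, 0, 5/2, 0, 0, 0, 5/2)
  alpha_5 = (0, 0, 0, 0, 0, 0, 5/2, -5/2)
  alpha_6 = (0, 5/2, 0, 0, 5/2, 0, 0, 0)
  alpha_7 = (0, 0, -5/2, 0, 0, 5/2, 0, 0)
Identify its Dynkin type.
A_7

Compute the Cartan integers a_ij = 2(alpha_i, alpha_j)/(alpha_j, alpha_j); the resulting 7x7 Cartan matrix is
[[2, 0, 0, 0, 0, -1, -1], [0, 2, 0, 0, -1, -1, 0], [0, 0, 2, -1, 0, 0, 0], [0, 0, -1, 2, -1, 0, 0], [0, -1, 0, -1, 2, 0, 0], [-1, -1, 0, 0, 0, 2, 0], [-1, 0, 0, 0, 0, 0, 2]].
All simple roots have the same length, so the diagram is simply laced. The associated Dynkin diagram is a chain of 7 nodes with single edges (A_7), so the type is A_7 (the algebra sl(8)).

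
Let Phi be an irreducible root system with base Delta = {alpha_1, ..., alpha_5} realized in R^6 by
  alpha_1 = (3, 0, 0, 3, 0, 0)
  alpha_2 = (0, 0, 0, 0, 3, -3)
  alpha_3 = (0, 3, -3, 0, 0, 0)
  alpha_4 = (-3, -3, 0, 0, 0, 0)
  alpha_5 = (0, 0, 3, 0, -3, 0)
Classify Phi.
type A_5

Compute the Cartan integers a_ij = 2(alpha_i, alpha_j)/(alpha_j, alpha_j); the resulting 5x5 Cartan matrix is
[[2, 0, 0, -1, 0], [0, 2, 0, 0, -1], [0, 0, 2, -1, -1], [-1, 0, -1, 2, 0], [0, -1, -1, 0, 2]].
All simple roots have the same length, so the diagram is simply laced. The associated Dynkin diagram is a chain of 5 nodes with single edges (A_5), so the type is A_5 (the algebra sl(6)).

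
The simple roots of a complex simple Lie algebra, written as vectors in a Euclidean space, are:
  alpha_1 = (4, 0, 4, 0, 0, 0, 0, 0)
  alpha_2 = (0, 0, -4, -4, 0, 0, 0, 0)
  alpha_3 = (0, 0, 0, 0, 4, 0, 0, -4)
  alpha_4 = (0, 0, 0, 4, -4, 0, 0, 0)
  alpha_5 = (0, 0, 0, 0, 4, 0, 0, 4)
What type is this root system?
Compute the Cartan integers a_ij = 2(alpha_i, alpha_j)/(alpha_j, alpha_j); the resulting 5x5 Cartan matrix is
[[2, -1, 0, 0, 0], [-1, 2, 0, -1, 0], [0, 0, 2, -1, 0], [0, -1, -1, 2, -1], [0, 0, 0, -1, 2]].
All simple roots have the same length, so the diagram is simply laced. The associated Dynkin diagram is a chain of 3 nodes with a fork of two nodes at one end (D_5), so the type is D_5 (the algebra so(10)).

D_5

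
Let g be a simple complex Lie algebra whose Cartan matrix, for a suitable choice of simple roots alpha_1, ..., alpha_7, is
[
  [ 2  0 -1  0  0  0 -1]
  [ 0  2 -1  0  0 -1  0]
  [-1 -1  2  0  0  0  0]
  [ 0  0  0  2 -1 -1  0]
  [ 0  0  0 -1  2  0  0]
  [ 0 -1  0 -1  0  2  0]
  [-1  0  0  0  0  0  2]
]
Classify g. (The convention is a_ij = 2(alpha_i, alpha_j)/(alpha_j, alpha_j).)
A7

The matrix has rank 7 with 2's on the diagonal. Reading the off-diagonal entries as Dynkin edges (a single edge where a_ij = a_ji = -1; a double or triple edge where a_ij * a_ji = 2 or 3), the diagram is a chain of 7 nodes with single edges (A_7). One simple-root ordering that puts it in standard form is (alpha_5, alpha_4, alpha_6, alpha_2, alpha_3, alpha_1, alpha_7). So the algebra is type A_7, i.e. sl(8).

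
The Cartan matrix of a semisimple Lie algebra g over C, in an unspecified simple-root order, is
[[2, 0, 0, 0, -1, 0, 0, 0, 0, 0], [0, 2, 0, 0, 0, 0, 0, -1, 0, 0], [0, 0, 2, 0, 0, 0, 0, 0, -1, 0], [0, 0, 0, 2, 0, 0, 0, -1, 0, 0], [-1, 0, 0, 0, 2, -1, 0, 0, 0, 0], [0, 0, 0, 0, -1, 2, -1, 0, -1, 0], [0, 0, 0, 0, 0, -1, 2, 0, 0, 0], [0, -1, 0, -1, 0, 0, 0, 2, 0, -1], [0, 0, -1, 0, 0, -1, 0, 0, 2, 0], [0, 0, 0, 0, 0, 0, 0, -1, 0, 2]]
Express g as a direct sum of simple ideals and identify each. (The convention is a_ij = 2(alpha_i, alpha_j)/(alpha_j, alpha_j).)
The diagram associated to this matrix has two connected components: the simple roots {alpha_2, alpha_4, alpha_8, alpha_10} form a chain of 2 nodes with a fork of two nodes at one end (D_4), and {alpha_1, alpha_3, alpha_5, alpha_6, alpha_7, alpha_9} form a chain of 5 nodes with one extra node attached to the third node from one end (E_6). A semisimple Lie algebra decomposes uniquely as the direct sum of simple ideals, one per connected component of its Dynkin diagram, so g ≅ D_4 ⊕ E_6 (dimension 28 + 78 = 106).

D_4 (so(8)) ⊕ E_6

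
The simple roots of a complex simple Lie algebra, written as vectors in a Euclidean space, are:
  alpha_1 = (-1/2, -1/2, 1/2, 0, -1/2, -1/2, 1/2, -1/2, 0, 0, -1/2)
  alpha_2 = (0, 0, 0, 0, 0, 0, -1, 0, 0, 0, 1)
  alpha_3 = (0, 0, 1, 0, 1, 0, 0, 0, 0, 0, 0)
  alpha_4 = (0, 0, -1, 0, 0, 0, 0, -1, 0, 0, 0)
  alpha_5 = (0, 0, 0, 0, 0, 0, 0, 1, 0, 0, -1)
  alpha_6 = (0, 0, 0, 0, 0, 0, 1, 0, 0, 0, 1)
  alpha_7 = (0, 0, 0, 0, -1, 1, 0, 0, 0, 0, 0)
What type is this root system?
E7

Compute the Cartan integers a_ij = 2(alpha_i, alpha_j)/(alpha_j, alpha_j); the resulting 7x7 Cartan matrix is
[[2, -1, 0, 0, 0, 0, 0], [-1, 2, 0, 0, -1, 0, 0], [0, 0, 2, -1, 0, 0, -1], [0, 0, -1, 2, -1, 0, 0], [0, -1, 0, -1, 2, -1, 0], [0, 0, 0, 0, -1, 2, 0], [0, 0, -1, 0, 0, 0, 2]].
All simple roots have the same length, so the diagram is simply laced. The associated Dynkin diagram is a chain of 6 nodes with one extra node attached to the third node from one end (E_7), so the type is E_7.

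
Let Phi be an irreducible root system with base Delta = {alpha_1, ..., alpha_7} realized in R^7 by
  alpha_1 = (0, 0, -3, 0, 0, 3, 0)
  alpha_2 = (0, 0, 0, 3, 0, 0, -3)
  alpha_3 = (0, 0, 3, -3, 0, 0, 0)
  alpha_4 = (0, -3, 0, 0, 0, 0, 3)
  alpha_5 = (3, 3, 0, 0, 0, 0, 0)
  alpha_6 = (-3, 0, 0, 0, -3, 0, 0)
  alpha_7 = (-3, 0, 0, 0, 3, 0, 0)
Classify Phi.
Compute the Cartan integers a_ij = 2(alpha_i, alpha_j)/(alpha_j, alpha_j); the resulting 7x7 Cartan matrix is
[[2, 0, -1, 0, 0, 0, 0], [0, 2, -1, -1, 0, 0, 0], [-1, -1, 2, 0, 0, 0, 0], [0, -1, 0, 2, -1, 0, 0], [0, 0, 0, -1, 2, -1, -1], [0, 0, 0, 0, -1, 2, 0], [0, 0, 0, 0, -1, 0, 2]].
All simple roots have the same length, so the diagram is simply laced. The associated Dynkin diagram is a chain of 5 nodes with a fork of two nodes at one end (D_7), so the type is D_7 (the algebra so(14)).

D7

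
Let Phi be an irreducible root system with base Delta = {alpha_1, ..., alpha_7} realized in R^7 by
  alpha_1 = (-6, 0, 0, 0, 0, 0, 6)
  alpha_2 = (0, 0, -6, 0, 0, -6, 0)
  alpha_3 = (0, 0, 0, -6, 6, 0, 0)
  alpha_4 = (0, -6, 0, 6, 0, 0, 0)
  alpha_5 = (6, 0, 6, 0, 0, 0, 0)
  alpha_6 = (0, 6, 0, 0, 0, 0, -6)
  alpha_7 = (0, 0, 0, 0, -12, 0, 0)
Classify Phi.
Compute the Cartan integers a_ij = 2(alpha_i, alpha_j)/(alpha_j, alpha_j); the resulting 7x7 Cartan matrix is
[[2, 0, 0, 0, -1, -1, 0], [0, 2, 0, 0, -1, 0, 0], [0, 0, 2, -1, 0, 0, -1], [0, 0, -1, 2, 0, -1, 0], [-1, -1, 0, 0, 2, 0, 0], [-1, 0, 0, -1, 0, 2, 0], [0, 0, -2, 0, 0, 0, 2]].
The roots have two lengths (squared-length ratio 2:1); the short ones are alpha_{1,2,3,4,5,6}. The associated Dynkin diagram is a chain of 7 nodes with a double edge at one end; the terminal node there is the unique long simple root (C_7), so the type is C_7 (the algebra sp(14)).

type C_7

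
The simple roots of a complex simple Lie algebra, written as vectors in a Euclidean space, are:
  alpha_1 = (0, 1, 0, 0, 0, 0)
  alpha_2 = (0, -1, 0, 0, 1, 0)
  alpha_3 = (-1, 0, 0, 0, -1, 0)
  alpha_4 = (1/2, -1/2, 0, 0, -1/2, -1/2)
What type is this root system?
F_4

Compute the Cartan integers a_ij = 2(alpha_i, alpha_j)/(alpha_j, alpha_j); the resulting 4x4 Cartan matrix is
[[2, -1, 0, -1], [-2, 2, -1, 0], [0, -1, 2, 0], [-1, 0, 0, 2]].
The roots have two lengths (squared-length ratio 2:1); the short ones are alpha_{1,4}. The associated Dynkin diagram is a chain of 4 nodes with a double edge between the middle two (F_4), so the type is F_4.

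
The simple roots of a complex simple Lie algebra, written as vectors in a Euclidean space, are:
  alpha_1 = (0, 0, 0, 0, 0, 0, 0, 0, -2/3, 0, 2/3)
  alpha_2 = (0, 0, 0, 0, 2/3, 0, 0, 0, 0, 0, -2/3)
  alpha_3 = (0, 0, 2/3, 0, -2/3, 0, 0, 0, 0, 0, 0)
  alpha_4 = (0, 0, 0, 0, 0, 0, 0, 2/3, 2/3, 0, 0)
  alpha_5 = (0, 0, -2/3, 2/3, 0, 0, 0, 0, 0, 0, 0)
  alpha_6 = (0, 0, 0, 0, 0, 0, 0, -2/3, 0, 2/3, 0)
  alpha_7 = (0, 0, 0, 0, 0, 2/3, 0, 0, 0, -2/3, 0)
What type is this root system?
A7

Compute the Cartan integers a_ij = 2(alpha_i, alpha_j)/(alpha_j, alpha_j); the resulting 7x7 Cartan matrix is
[[2, -1, 0, -1, 0, 0, 0], [-1, 2, -1, 0, 0, 0, 0], [0, -1, 2, 0, -1, 0, 0], [-1, 0, 0, 2, 0, -1, 0], [0, 0, -1, 0, 2, 0, 0], [0, 0, 0, -1, 0, 2, -1], [0, 0, 0, 0, 0, -1, 2]].
All simple roots have the same length, so the diagram is simply laced. The associated Dynkin diagram is a chain of 7 nodes with single edges (A_7), so the type is A_7 (the algebra sl(8)).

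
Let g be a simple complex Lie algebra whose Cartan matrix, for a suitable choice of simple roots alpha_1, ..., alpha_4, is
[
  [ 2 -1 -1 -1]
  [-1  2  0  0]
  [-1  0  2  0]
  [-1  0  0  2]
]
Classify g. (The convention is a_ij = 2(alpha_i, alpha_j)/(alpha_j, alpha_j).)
The matrix has rank 4 with 2's on the diagonal. Reading the off-diagonal entries as Dynkin edges (a single edge where a_ij = a_ji = -1; a double or triple edge where a_ij * a_ji = 2 or 3), the diagram is a chain of 2 nodes with a fork of two nodes at one end (D_4). One simple-root ordering that puts it in standard form is (alpha_3, alpha_1, alpha_4, alpha_2). So the algebra is type D_4, i.e. so(8).

D_4 (so(8))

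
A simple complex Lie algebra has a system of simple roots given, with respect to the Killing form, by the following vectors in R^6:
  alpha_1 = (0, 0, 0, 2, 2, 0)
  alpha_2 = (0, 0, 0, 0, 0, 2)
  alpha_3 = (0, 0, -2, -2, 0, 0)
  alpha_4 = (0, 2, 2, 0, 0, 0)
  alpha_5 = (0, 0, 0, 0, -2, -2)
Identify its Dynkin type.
Compute the Cartan integers a_ij = 2(alpha_i, alpha_j)/(alpha_j, alpha_j); the resulting 5x5 Cartan matrix is
[[2, 0, -1, 0, -1], [0, 2, 0, 0, -1], [-1, 0, 2, -1, 0], [0, 0, -1, 2, 0], [-1, -2, 0, 0, 2]].
The roots have two lengths (squared-length ratio 2:1); the short ones are alpha_{2}. The associated Dynkin diagram is a chain of 5 nodes with a double edge at one end; the terminal node there is the unique short simple root (B_5), so the type is B_5 (the algebra so(11)).

B_5 (so(11))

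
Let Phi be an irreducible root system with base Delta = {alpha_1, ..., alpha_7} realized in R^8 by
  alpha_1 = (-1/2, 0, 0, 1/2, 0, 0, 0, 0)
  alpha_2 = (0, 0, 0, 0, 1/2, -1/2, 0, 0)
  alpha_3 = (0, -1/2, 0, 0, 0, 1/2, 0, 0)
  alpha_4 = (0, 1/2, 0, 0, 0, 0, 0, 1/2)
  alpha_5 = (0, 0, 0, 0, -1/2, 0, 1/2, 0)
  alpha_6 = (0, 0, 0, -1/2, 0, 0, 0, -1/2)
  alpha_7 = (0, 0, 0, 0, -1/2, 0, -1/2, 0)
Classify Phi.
type D_7

Compute the Cartan integers a_ij = 2(alpha_i, alpha_j)/(alpha_j, alpha_j); the resulting 7x7 Cartan matrix is
[[2, 0, 0, 0, 0, -1, 0], [0, 2, -1, 0, -1, 0, -1], [0, -1, 2, -1, 0, 0, 0], [0, 0, -1, 2, 0, -1, 0], [0, -1, 0, 0, 2, 0, 0], [-1, 0, 0, -1, 0, 2, 0], [0, -1, 0, 0, 0, 0, 2]].
All simple roots have the same length, so the diagram is simply laced. The associated Dynkin diagram is a chain of 5 nodes with a fork of two nodes at one end (D_7), so the type is D_7 (the algebra so(14)).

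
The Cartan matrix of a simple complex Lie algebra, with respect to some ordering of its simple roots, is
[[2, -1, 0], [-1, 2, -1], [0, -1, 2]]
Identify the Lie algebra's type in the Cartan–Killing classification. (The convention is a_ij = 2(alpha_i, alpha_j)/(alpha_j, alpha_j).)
A_3 (sl(4))

The matrix has rank 3 with 2's on the diagonal. Reading the off-diagonal entries as Dynkin edges (a single edge where a_ij = a_ji = -1; a double or triple edge where a_ij * a_ji = 2 or 3), the diagram is a chain of 3 nodes with single edges (A_3). One simple-root ordering that puts it in standard form is (alpha_1, alpha_2, alpha_3). So the algebra is type A_3, i.e. sl(4).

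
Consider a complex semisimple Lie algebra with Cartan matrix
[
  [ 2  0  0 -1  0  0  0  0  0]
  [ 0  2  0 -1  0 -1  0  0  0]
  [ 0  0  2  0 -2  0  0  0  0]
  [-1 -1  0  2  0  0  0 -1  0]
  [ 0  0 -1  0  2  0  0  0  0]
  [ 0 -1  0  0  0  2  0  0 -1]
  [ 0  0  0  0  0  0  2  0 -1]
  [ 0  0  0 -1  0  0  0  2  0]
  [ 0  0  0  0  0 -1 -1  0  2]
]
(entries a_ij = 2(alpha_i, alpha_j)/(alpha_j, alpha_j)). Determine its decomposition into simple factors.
B2 + D7

The diagram associated to this matrix has two connected components: the simple roots {alpha_3, alpha_5} form a chain of 2 nodes with a double edge at one end; the terminal node there is the unique short simple root (B_2), and {alpha_1, alpha_2, alpha_4, alpha_6, alpha_7, alpha_8, alpha_9} form a chain of 5 nodes with a fork of two nodes at one end (D_7). A semisimple Lie algebra decomposes uniquely as the direct sum of simple ideals, one per connected component of its Dynkin diagram, so g ≅ B_2 ⊕ D_7 (dimension 10 + 91 = 101).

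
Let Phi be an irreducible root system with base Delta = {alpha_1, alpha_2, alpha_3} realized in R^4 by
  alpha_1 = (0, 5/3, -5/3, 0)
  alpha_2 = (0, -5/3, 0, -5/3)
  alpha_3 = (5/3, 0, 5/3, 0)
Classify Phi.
A3

Compute the Cartan integers a_ij = 2(alpha_i, alpha_j)/(alpha_j, alpha_j); the resulting 3x3 Cartan matrix is
[[2, -1, -1], [-1, 2, 0], [-1, 0, 2]].
All simple roots have the same length, so the diagram is simply laced. The associated Dynkin diagram is a chain of 3 nodes with single edges (A_3), so the type is A_3 (the algebra sl(4)).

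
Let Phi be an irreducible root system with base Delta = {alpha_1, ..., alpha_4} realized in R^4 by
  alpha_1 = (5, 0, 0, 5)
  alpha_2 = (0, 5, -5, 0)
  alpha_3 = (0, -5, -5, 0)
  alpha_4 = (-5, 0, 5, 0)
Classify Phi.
Compute the Cartan integers a_ij = 2(alpha_i, alpha_j)/(alpha_j, alpha_j); the resulting 4x4 Cartan matrix is
[[2, 0, 0, -1], [0, 2, 0, -1], [0, 0, 2, -1], [-1, -1, -1, 2]].
All simple roots have the same length, so the diagram is simply laced. The associated Dynkin diagram is a chain of 2 nodes with a fork of two nodes at one end (D_4), so the type is D_4 (the algebra so(8)).

D4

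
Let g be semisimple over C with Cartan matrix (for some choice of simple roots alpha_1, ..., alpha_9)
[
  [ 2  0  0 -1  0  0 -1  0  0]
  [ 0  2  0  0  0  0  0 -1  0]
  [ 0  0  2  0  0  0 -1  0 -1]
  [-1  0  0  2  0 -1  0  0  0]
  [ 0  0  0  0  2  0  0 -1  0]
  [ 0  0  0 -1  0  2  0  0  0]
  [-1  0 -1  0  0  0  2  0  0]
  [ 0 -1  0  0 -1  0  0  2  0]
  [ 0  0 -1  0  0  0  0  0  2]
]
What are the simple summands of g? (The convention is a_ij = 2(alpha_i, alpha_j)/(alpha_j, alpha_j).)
A_3 (sl(4)) + A_6 (sl(7))

The diagram associated to this matrix has two connected components: the simple roots {alpha_2, alpha_5, alpha_8} form a chain of 3 nodes with single edges (A_3), and {alpha_1, alpha_3, alpha_4, alpha_6, alpha_7, alpha_9} form a chain of 6 nodes with single edges (A_6). A semisimple Lie algebra decomposes uniquely as the direct sum of simple ideals, one per connected component of its Dynkin diagram, so g ≅ A_3 ⊕ A_6 (dimension 15 + 48 = 63).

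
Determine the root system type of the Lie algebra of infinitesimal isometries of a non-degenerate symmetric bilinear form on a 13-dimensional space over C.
type B_6

This is so(13) with 13 odd, which has dimension 13(13-1)/2 = 78 and rank (13-1)/2 = 6. In the classification of classical Lie algebras, the orthogonal algebra so(2n+1) in an odd number of variables has type B_n; here n = 6, so the Dynkin diagram is a chain of 6 nodes with a double edge at one end; the terminal node there is the unique short simple root (B_6). Hence the type is B_6.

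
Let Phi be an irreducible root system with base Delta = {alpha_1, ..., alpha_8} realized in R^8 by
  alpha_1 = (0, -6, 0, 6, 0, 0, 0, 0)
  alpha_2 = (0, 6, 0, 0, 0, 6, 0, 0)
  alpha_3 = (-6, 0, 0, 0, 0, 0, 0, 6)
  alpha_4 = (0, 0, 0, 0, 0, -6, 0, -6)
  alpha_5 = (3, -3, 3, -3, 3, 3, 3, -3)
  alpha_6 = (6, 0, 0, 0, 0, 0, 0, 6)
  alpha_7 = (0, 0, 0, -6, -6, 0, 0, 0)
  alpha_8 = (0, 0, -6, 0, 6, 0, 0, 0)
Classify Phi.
Compute the Cartan integers a_ij = 2(alpha_i, alpha_j)/(alpha_j, alpha_j); the resulting 8x8 Cartan matrix is
[[2, -1, 0, 0, 0, 0, -1, 0], [-1, 2, 0, -1, 0, 0, 0, 0], [0, 0, 2, -1, -1, 0, 0, 0], [0, -1, -1, 2, 0, -1, 0, 0], [0, 0, -1, 0, 2, 0, 0, 0], [0, 0, 0, -1, 0, 2, 0, 0], [-1, 0, 0, 0, 0, 0, 2, -1], [0, 0, 0, 0, 0, 0, -1, 2]].
All simple roots have the same length, so the diagram is simply laced. The associated Dynkin diagram is a chain of 7 nodes with one extra node attached to the third node from one end (E_8), so the type is E_8.

E_8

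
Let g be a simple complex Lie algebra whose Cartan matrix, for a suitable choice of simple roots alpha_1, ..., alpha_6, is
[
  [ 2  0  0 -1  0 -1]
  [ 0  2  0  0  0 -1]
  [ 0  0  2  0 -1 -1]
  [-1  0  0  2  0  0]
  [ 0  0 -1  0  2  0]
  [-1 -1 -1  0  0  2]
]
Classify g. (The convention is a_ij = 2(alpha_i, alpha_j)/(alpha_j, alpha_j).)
The matrix has rank 6 with 2's on the diagonal. Reading the off-diagonal entries as Dynkin edges (a single edge where a_ij = a_ji = -1; a double or triple edge where a_ij * a_ji = 2 or 3), the diagram is a chain of 5 nodes with one extra node attached to the third node from one end (E_6). One simple-root ordering that puts it in standard form is (alpha_5, alpha_2, alpha_3, alpha_6, alpha_1, alpha_4). So the algebra is type E_6.

E_6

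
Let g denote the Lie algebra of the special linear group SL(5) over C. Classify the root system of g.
type A_4

This is sl(5), which has dimension 5^2 - 1 = 24 and rank 5 - 1 = 4 (a Cartan subalgebra is the diagonal traceless matrices). In the classification of classical Lie algebras, the special linear algebra sl(n+1) has type A_n; here n = 4, so the Dynkin diagram is a chain of 4 nodes with single edges (A_4). Hence the type is A_4.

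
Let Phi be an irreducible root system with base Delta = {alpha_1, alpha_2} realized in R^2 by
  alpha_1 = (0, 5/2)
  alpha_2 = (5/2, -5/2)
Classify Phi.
type B_2

Compute the Cartan integers a_ij = 2(alpha_i, alpha_j)/(alpha_j, alpha_j); the resulting 2x2 Cartan matrix is
[[2, -1], [-2, 2]].
The roots have two lengths (squared-length ratio 2:1); the short ones are alpha_{1}. The associated Dynkin diagram is a chain of 2 nodes with a double edge at one end; the terminal node there is the unique short simple root (B_2), so the type is B_2 (the algebra so(5)).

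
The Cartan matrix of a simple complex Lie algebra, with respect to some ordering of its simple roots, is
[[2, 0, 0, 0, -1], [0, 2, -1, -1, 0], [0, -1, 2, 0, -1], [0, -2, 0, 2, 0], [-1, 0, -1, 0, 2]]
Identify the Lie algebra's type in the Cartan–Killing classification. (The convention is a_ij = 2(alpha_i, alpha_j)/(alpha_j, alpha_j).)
type C_5

The matrix has rank 5 with 2's on the diagonal. Reading the off-diagonal entries as Dynkin edges (a single edge where a_ij = a_ji = -1; a double or triple edge where a_ij * a_ji = 2 or 3), the diagram is a chain of 5 nodes with a double edge at one end; the terminal node there is the unique long simple root (C_5). One simple-root ordering that puts it in standard form is (alpha_1, alpha_5, alpha_3, alpha_2, alpha_4). So the algebra is type C_5, i.e. sp(10).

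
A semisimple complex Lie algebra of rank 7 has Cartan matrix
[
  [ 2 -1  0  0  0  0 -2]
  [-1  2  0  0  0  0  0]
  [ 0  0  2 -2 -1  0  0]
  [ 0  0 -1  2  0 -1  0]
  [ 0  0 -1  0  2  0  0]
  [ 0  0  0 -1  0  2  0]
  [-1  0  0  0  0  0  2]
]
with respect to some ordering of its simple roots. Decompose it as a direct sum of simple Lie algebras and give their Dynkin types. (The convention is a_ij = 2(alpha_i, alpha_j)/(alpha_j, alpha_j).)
type B_3 + type F_4

The diagram associated to this matrix has two connected components: the simple roots {alpha_1, alpha_2, alpha_7} form a chain of 3 nodes with a double edge at one end; the terminal node there is the unique short simple root (B_3), and {alpha_3, alpha_4, alpha_5, alpha_6} form a chain of 4 nodes with a double edge between the middle two (F_4). A semisimple Lie algebra decomposes uniquely as the direct sum of simple ideals, one per connected component of its Dynkin diagram, so g ≅ B_3 ⊕ F_4 (dimension 21 + 52 = 73).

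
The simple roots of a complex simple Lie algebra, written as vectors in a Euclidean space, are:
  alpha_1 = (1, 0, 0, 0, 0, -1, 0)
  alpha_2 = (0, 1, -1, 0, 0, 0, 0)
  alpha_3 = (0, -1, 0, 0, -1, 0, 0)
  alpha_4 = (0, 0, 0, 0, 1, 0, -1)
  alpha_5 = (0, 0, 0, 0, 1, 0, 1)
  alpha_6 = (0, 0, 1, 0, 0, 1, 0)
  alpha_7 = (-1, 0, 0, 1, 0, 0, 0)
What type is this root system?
Compute the Cartan integers a_ij = 2(alpha_i, alpha_j)/(alpha_j, alpha_j); the resulting 7x7 Cartan matrix is
[[2, 0, 0, 0, 0, -1, -1], [0, 2, -1, 0, 0, -1, 0], [0, -1, 2, -1, -1, 0, 0], [0, 0, -1, 2, 0, 0, 0], [0, 0, -1, 0, 2, 0, 0], [-1, -1, 0, 0, 0, 2, 0], [-1, 0, 0, 0, 0, 0, 2]].
All simple roots have the same length, so the diagram is simply laced. The associated Dynkin diagram is a chain of 5 nodes with a fork of two nodes at one end (D_7), so the type is D_7 (the algebra so(14)).

D_7 (so(14))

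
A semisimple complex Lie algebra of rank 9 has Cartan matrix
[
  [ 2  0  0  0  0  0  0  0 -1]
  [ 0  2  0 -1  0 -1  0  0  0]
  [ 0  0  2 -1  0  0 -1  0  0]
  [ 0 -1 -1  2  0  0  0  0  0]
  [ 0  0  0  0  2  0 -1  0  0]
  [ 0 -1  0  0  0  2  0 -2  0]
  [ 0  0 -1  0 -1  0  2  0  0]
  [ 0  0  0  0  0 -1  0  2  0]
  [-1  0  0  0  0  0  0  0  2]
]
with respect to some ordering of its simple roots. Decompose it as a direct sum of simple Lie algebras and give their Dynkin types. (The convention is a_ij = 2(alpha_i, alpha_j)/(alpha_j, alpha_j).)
type A_2 + type B_7

The diagram associated to this matrix has two connected components: the simple roots {alpha_1, alpha_9} form a chain of 2 nodes with single edges (A_2), and {alpha_2, alpha_3, alpha_4, alpha_5, alpha_6, alpha_7, alpha_8} form a chain of 7 nodes with a double edge at one end; the terminal node there is the unique short simple root (B_7). A semisimple Lie algebra decomposes uniquely as the direct sum of simple ideals, one per connected component of its Dynkin diagram, so g ≅ A_2 ⊕ B_7 (dimension 8 + 105 = 113).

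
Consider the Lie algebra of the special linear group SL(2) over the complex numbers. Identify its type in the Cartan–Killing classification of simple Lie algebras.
A1

This is sl(2), which has dimension 2^2 - 1 = 3 and rank 2 - 1 = 1 (a Cartan subalgebra is the diagonal traceless matrices). In the classification of classical Lie algebras, the special linear algebra sl(n+1) has type A_n; here n = 1, so the Dynkin diagram is a chain of 1 nodes with single edges (A_1). Hence the type is A_1.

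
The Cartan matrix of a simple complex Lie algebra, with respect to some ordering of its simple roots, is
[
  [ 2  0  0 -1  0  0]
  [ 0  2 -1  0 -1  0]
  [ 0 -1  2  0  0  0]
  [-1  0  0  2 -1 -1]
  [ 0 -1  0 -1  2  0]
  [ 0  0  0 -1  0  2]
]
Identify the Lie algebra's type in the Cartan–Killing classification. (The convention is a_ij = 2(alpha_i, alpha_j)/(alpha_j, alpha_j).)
D_6

The matrix has rank 6 with 2's on the diagonal. Reading the off-diagonal entries as Dynkin edges (a single edge where a_ij = a_ji = -1; a double or triple edge where a_ij * a_ji = 2 or 3), the diagram is a chain of 4 nodes with a fork of two nodes at one end (D_6). One simple-root ordering that puts it in standard form is (alpha_3, alpha_2, alpha_5, alpha_4, alpha_1, alpha_6). So the algebra is type D_6, i.e. so(12).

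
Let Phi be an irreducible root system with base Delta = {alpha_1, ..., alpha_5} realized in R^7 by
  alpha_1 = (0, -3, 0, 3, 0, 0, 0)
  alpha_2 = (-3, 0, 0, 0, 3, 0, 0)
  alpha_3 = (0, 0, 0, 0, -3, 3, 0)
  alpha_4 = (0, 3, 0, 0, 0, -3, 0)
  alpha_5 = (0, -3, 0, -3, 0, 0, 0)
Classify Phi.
type D_5

Compute the Cartan integers a_ij = 2(alpha_i, alpha_j)/(alpha_j, alpha_j); the resulting 5x5 Cartan matrix is
[[2, 0, 0, -1, 0], [0, 2, -1, 0, 0], [0, -1, 2, -1, 0], [-1, 0, -1, 2, -1], [0, 0, 0, -1, 2]].
All simple roots have the same length, so the diagram is simply laced. The associated Dynkin diagram is a chain of 3 nodes with a fork of two nodes at one end (D_5), so the type is D_5 (the algebra so(10)).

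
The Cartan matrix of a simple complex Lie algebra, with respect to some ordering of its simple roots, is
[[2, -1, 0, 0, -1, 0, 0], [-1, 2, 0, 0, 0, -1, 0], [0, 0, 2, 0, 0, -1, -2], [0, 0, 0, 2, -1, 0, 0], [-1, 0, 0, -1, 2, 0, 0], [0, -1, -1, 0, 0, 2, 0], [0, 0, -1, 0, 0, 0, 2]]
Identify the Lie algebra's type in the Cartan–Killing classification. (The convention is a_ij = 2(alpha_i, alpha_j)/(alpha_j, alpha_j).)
The matrix has rank 7 with 2's on the diagonal. Reading the off-diagonal entries as Dynkin edges (a single edge where a_ij = a_ji = -1; a double or triple edge where a_ij * a_ji = 2 or 3), the diagram is a chain of 7 nodes with a double edge at one end; the terminal node there is the unique short simple root (B_7). One simple-root ordering that puts it in standard form is (alpha_4, alpha_5, alpha_1, alpha_2, alpha_6, alpha_3, alpha_7). So the algebra is type B_7, i.e. so(15).

B_7 (so(15))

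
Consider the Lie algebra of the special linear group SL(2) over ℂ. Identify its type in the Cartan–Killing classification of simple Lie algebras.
A_1 (sl(2))

This is sl(2), which has dimension 2^2 - 1 = 3 and rank 2 - 1 = 1 (a Cartan subalgebra is the diagonal traceless matrices). In the classification of classical Lie algebras, the special linear algebra sl(n+1) has type A_n; here n = 1, so the Dynkin diagram is a chain of 1 nodes with single edges (A_1). Hence the type is A_1.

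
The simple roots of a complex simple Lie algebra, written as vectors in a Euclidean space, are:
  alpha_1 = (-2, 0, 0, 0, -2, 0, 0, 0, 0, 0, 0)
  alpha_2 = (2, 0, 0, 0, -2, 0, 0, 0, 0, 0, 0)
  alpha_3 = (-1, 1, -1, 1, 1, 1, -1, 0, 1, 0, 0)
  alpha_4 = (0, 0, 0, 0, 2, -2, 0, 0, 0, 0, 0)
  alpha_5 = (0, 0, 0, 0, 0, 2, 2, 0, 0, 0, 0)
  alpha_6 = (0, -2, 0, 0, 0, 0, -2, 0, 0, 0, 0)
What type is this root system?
E6

Compute the Cartan integers a_ij = 2(alpha_i, alpha_j)/(alpha_j, alpha_j); the resulting 6x6 Cartan matrix is
[[2, 0, 0, -1, 0, 0], [0, 2, -1, -1, 0, 0], [0, -1, 2, 0, 0, 0], [-1, -1, 0, 2, -1, 0], [0, 0, 0, -1, 2, -1], [0, 0, 0, 0, -1, 2]].
All simple roots have the same length, so the diagram is simply laced. The associated Dynkin diagram is a chain of 5 nodes with one extra node attached to the third node from one end (E_6), so the type is E_6.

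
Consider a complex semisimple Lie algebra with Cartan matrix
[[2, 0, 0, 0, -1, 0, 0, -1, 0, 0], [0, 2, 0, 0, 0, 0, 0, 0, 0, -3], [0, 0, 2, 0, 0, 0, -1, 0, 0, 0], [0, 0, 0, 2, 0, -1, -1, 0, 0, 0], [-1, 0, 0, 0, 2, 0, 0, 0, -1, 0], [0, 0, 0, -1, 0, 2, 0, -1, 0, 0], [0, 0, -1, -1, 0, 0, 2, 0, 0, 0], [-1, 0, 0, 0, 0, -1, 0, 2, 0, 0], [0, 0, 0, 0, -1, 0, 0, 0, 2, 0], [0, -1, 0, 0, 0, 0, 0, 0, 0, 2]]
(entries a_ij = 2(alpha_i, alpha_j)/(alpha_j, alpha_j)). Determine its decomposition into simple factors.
The diagram associated to this matrix has two connected components: the simple roots {alpha_1, alpha_3, alpha_4, alpha_5, alpha_6, alpha_7, alpha_8, alpha_9} form a chain of 8 nodes with single edges (A_8), and {alpha_2, alpha_10} form two nodes joined by a triple edge (G_2). A semisimple Lie algebra decomposes uniquely as the direct sum of simple ideals, one per connected component of its Dynkin diagram, so g ≅ A_8 ⊕ G_2 (dimension 80 + 14 = 94).

A8 ⊕ G2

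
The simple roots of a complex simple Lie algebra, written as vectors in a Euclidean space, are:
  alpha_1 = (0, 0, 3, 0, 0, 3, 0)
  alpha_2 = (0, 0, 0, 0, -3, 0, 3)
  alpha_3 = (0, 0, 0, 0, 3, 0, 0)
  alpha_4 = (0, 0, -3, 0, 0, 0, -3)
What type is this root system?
Compute the Cartan integers a_ij = 2(alpha_i, alpha_j)/(alpha_j, alpha_j); the resulting 4x4 Cartan matrix is
[[2, 0, 0, -1], [0, 2, -2, -1], [0, -1, 2, 0], [-1, -1, 0, 2]].
The roots have two lengths (squared-length ratio 2:1); the short ones are alpha_{3}. The associated Dynkin diagram is a chain of 4 nodes with a double edge at one end; the terminal node there is the unique short simple root (B_4), so the type is B_4 (the algebra so(9)).

B4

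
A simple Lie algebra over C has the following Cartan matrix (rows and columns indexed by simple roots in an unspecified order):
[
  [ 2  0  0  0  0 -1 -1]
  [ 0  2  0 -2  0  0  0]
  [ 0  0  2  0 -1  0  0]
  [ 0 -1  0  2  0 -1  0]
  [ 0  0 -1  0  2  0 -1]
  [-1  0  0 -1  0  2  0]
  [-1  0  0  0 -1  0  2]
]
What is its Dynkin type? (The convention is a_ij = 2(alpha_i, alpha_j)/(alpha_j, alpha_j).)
The matrix has rank 7 with 2's on the diagonal. Reading the off-diagonal entries as Dynkin edges (a single edge where a_ij = a_ji = -1; a double or triple edge where a_ij * a_ji = 2 or 3), the diagram is a chain of 7 nodes with a double edge at one end; the terminal node there is the unique long simple root (C_7). One simple-root ordering that puts it in standard form is (alpha_3, alpha_5, alpha_7, alpha_1, alpha_6, alpha_4, alpha_2). So the algebra is type C_7, i.e. sp(14).

C_7 (sp(14))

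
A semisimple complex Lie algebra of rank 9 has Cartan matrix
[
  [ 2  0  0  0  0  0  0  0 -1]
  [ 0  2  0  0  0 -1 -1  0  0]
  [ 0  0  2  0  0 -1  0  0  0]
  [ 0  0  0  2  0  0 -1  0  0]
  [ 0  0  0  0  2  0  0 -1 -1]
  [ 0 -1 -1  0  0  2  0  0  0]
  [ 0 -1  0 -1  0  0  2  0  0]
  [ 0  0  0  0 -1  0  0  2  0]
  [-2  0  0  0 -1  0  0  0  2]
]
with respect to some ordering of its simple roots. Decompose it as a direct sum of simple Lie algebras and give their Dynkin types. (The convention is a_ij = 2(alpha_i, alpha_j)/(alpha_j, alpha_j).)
The diagram associated to this matrix has two connected components: the simple roots {alpha_2, alpha_3, alpha_4, alpha_6, alpha_7} form a chain of 5 nodes with single edges (A_5), and {alpha_1, alpha_5, alpha_8, alpha_9} form a chain of 4 nodes with a double edge at one end; the terminal node there is the unique short simple root (B_4). A semisimple Lie algebra decomposes uniquely as the direct sum of simple ideals, one per connected component of its Dynkin diagram, so g ≅ A_5 ⊕ B_4 (dimension 35 + 36 = 71).

A5 ⊕ B4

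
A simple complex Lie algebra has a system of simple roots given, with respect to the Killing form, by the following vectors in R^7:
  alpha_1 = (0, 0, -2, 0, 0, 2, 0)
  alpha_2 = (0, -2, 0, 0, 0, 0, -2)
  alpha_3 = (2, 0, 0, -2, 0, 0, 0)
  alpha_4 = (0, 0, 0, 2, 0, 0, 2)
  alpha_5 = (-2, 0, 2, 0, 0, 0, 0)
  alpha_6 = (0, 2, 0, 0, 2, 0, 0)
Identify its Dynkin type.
Compute the Cartan integers a_ij = 2(alpha_i, alpha_j)/(alpha_j, alpha_j); the resulting 6x6 Cartan matrix is
[[2, 0, 0, 0, -1, 0], [0, 2, 0, -1, 0, -1], [0, 0, 2, -1, -1, 0], [0, -1, -1, 2, 0, 0], [-1, 0, -1, 0, 2, 0], [0, -1, 0, 0, 0, 2]].
All simple roots have the same length, so the diagram is simply laced. The associated Dynkin diagram is a chain of 6 nodes with single edges (A_6), so the type is A_6 (the algebra sl(7)).

A_6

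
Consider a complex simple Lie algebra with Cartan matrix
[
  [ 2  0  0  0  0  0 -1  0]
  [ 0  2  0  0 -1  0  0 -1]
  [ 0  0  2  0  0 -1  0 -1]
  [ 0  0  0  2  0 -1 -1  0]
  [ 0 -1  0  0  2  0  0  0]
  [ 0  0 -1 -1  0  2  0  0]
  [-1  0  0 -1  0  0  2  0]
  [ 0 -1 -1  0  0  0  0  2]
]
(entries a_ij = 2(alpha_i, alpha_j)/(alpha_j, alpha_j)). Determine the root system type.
A_8

The matrix has rank 8 with 2's on the diagonal. Reading the off-diagonal entries as Dynkin edges (a single edge where a_ij = a_ji = -1; a double or triple edge where a_ij * a_ji = 2 or 3), the diagram is a chain of 8 nodes with single edges (A_8). One simple-root ordering that puts it in standard form is (alpha_5, alpha_2, alpha_8, alpha_3, alpha_6, alpha_4, alpha_7, alpha_1). So the algebra is type A_8, i.e. sl(9).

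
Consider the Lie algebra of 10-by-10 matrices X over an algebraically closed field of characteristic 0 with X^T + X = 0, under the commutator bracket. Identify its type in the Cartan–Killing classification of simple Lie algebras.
type D_5

This is so(10) with 10 even, which has dimension 10(10-1)/2 = 45 and rank 10/2 = 5. In the classification of classical Lie algebras, the orthogonal algebra so(2n) in an even number of variables has type D_n; here n = 5, so the Dynkin diagram is a chain of 3 nodes with a fork of two nodes at one end (D_5). Hence the type is D_5.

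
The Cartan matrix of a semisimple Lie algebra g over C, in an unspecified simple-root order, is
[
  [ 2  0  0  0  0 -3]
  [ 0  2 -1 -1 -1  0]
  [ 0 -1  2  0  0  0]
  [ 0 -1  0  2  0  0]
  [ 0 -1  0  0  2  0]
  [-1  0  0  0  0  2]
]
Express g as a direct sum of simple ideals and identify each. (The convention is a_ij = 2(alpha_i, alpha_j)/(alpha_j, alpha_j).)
D4 + G2

The diagram associated to this matrix has two connected components: the simple roots {alpha_2, alpha_3, alpha_4, alpha_5} form a chain of 2 nodes with a fork of two nodes at one end (D_4), and {alpha_1, alpha_6} form two nodes joined by a triple edge (G_2). A semisimple Lie algebra decomposes uniquely as the direct sum of simple ideals, one per connected component of its Dynkin diagram, so g ≅ D_4 ⊕ G_2 (dimension 28 + 14 = 42).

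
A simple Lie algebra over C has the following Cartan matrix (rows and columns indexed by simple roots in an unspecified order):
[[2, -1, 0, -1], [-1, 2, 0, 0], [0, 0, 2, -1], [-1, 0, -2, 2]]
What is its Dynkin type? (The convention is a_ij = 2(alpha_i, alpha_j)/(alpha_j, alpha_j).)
The matrix has rank 4 with 2's on the diagonal. Reading the off-diagonal entries as Dynkin edges (a single edge where a_ij = a_ji = -1; a double or triple edge where a_ij * a_ji = 2 or 3), the diagram is a chain of 4 nodes with a double edge at one end; the terminal node there is the unique short simple root (B_4). One simple-root ordering that puts it in standard form is (alpha_2, alpha_1, alpha_4, alpha_3). So the algebra is type B_4, i.e. so(9).

B4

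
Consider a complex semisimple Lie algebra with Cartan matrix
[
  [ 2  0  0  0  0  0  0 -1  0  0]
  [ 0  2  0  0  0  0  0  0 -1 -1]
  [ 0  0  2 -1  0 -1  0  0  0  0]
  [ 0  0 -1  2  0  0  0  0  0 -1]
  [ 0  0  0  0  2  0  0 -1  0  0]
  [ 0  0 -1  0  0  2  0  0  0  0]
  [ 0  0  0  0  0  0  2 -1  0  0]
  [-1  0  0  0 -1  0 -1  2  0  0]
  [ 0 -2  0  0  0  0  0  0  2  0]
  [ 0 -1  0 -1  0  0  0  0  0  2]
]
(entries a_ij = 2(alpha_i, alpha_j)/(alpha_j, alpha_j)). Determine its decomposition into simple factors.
C_6 (sp(12)) ⊕ D_4 (so(8))

The diagram associated to this matrix has two connected components: the simple roots {alpha_2, alpha_3, alpha_4, alpha_6, alpha_9, alpha_10} form a chain of 6 nodes with a double edge at one end; the terminal node there is the unique long simple root (C_6), and {alpha_1, alpha_5, alpha_7, alpha_8} form a chain of 2 nodes with a fork of two nodes at one end (D_4). A semisimple Lie algebra decomposes uniquely as the direct sum of simple ideals, one per connected component of its Dynkin diagram, so g ≅ C_6 ⊕ D_4 (dimension 78 + 28 = 106).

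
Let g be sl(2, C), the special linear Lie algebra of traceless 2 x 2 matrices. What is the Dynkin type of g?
This is sl(2), which has dimension 2^2 - 1 = 3 and rank 2 - 1 = 1 (a Cartan subalgebra is the diagonal traceless matrices). In the classification of classical Lie algebras, the special linear algebra sl(n+1) has type A_n; here n = 1, so the Dynkin diagram is a chain of 1 nodes with single edges (A_1). Hence the type is A_1.

A_1 (sl(2))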